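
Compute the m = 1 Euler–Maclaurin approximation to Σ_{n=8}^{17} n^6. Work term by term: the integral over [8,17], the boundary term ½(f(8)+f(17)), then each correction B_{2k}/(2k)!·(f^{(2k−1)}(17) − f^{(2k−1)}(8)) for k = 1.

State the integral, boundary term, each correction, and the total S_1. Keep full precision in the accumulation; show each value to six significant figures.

Integral: ∫_8^17 x^6 dx = 5.83202e+07.
½[f(8) + f(17)] = ½[262144 + 2.41376e+07] = 1.21999e+07.
Integral + boundary = 7.05201e+07.
k=1: B_{2}/(2)! × [f^{(1)}(17) − f^{(1)}(8)] = 1/12 × (8.51914e+06 − 196608) = 693544.

S_1 ≈ 7.12136e+07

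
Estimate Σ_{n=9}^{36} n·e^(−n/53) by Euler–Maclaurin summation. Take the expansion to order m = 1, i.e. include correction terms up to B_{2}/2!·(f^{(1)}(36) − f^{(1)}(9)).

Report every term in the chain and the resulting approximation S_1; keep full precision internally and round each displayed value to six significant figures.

S_1 ≈ 394.167

Integral: ∫_9^36 x·e^(−x/53) dx = 381.289.
Endpoint term: (f(9) + f(36))/2 = (7.59442 + 18.2520)/2 = 12.9232.
Running total after boundary: 394.212.
Correction k=1: B_{2}/2! · (f^{(1)}(36) − f^{(1)}(9)) = 1/12 · (0.162622 − 0.700533) = -0.0448259.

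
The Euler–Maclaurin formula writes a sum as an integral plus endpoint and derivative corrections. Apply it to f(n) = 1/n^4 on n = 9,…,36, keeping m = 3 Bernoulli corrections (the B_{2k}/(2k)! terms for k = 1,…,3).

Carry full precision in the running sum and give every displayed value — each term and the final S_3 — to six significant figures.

S_3 ≈ 0.000532214

The integral term ∫_9^36 1/x^4 dx = 0.000450103.
½[f(9) + f(36)] = ½[0.000152416 + 5.95374e-07] = 7.65056e-05.
Integral + boundary = 0.000526608.
Order-1 term: 1/12 · (-6.61527e-08 − (-6.77404e-05)) = 5.63952e-06.
After k=1: 0.000532248.
Order-2 term: −1/720 · (-1.53131e-09 − (-2.50890e-05)) = -3.48437e-08.
After k=2: 0.000532213.
Order-3 term: 1/30240 · (-6.61678e-11 − (-1.73455e-05)) = 5.73592e-10.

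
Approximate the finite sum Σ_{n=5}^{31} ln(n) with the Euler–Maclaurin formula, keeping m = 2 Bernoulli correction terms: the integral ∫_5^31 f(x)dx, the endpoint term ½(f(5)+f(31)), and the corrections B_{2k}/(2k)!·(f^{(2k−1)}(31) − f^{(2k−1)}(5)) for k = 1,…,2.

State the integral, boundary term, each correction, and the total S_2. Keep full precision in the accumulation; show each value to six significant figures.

∫_5^31 ln(x) dx evaluates to 72.4064.
Endpoint term: (f(5) + f(31))/2 = (1.60944 + 3.43399)/2 = 2.52171.
So far: 74.9281.
Correction k=1: B_{2}/2! · (f^{(1)}(31) − f^{(1)}(5)) = 1/12 · (0.0322581 − 0.200000) = -0.0139785.
After k=1: 74.9141.
Correction k=2: B_{4}/4! · (f^{(3)}(31) − f^{(3)}(5)) = −1/720 · (6.71344e-05 − 0.0160000) = 2.21290e-05.

S_2 ≈ 74.9142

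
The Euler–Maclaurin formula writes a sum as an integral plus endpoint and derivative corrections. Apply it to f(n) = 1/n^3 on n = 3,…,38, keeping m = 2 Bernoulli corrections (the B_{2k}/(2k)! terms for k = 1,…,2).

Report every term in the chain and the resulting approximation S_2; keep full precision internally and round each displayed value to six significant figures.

S_2 ≈ 0.0767089

Integral: ∫_3^38 1/x^3 dx = 0.0552093.
Boundary: ½(f(3) + f(38)) = ½(0.0370370 + 1.82242e-05) = 0.0185276.
Running total after boundary: 0.0737369.
Order-1 term: 1/12 · (-1.43876e-06 − (-0.0370370)) = 0.00308630.
After k=1: 0.0768232.
Order-2 term: −1/720 · (-1.99274e-08 − (-0.0823045)) = -0.000114312.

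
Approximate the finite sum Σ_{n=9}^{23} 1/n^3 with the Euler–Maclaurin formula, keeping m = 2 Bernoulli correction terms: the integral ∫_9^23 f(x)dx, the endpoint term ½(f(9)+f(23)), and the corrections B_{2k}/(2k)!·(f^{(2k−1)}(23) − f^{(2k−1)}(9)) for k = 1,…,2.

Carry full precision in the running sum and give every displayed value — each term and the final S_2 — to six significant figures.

Integral: ∫_9^23 1/x^3 dx = 0.00522766.
½[f(9) + f(23)] = ½[0.00137174 + 8.21895e-05] = 0.000726966.
Integral + boundary = 0.00595463.
k=1: B_{2}/(2)! × [f^{(1)}(23) − f^{(1)}(9)] = 1/12 × (-1.07204e-05 − (-0.000457247)) = 3.72106e-05.
After k=1: 0.00599184.
k=2: B_{4}/(4)! × [f^{(3)}(23) − f^{(3)}(9)] = −1/720 × (-4.05307e-07 − (-0.000112901)) = -1.56243e-07.

S_2 ≈ 0.00599168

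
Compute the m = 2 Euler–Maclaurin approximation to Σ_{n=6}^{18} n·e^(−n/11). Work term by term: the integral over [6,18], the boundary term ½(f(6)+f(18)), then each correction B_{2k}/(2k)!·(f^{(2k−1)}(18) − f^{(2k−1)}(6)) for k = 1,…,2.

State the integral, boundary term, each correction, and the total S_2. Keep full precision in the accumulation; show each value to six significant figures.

S_2 ≈ 49.7347

The integral term ∫_6^18 x·e^(−x/11) dx = 46.2761.
Endpoint term: (f(6) + f(18))/2 = (3.47747 + 3.50436)/2 = 3.49092.
So far: 49.7670.
Order-1 term: 1/12 · (-0.123892 − 0.263445) = -0.0322780.
Running total after k=1: 49.7347.
Order-2 term: −1/720 · (0.00219407 − 0.0117570) = 1.32819e-05.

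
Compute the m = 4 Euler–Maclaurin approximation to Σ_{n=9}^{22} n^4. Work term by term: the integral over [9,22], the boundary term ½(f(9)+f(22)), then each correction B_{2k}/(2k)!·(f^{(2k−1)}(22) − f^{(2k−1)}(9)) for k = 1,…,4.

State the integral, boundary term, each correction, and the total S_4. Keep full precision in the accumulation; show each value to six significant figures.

S_4 ≈ 1.14263e+06

Integral: ∫_9^22 x^4 dx = 1.01892e+06.
½[f(9) + f(22)] = ½[6561.00 + 234256] = 120408.
Integral + boundary = 1.13933e+06.
Order-1 term: 1/12 · (42592.0 − 2916.00) = 3306.33.
Partial sum through k=1: 1.14263e+06.
Order-2 term: −1/720 · (528.000 − 216.000) = -0.433333.
Partial sum through k=2: 1.14263e+06.
Order-3 term: 1/30240 · (0.00000 − 0.00000) = 0.00000.
Partial sum through k=3: 1.14263e+06.
Order-4 term: −1/1209600 · (0.00000 − 0.00000) = 0.00000.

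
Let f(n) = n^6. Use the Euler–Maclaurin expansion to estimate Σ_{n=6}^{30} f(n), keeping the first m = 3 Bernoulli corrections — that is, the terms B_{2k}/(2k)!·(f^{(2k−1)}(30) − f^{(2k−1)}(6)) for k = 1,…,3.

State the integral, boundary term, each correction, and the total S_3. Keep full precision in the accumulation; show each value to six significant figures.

S_3 ≈ 3.50091e+09

Integral: ∫_6^30 x^6 dx = 3.12425e+09.
Endpoint term: (f(6) + f(30))/2 = (46656.0 + 7.29000e+08)/2 = 3.64523e+08.
So far: 3.48877e+09.
Order-1 term: 1/12 · (1.45800e+08 − 46656.0) = 1.21461e+07.
Partial sum through k=1: 3.50092e+09.
Order-2 term: −1/720 · (3.24000e+06 − 25920.0) = -4464.00.
Partial sum through k=2: 3.50091e+09.
Order-3 term: 1/30240 · (21600.0 − 4320.00) = 0.571429.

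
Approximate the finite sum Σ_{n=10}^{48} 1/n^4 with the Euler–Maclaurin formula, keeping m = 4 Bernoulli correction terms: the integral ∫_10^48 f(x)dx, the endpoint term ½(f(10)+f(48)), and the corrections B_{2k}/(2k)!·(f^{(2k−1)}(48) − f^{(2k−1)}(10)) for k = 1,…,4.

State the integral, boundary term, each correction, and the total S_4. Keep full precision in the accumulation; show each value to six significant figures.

S_4 ≈ 0.000383729

The integral term ∫_10^48 1/x^4 dx = 0.000330319.
½[f(10) + f(48)] = ½[0.000100000 + 1.88380e-07] = 5.00942e-05.
So far: 0.000380413.
Order-1 term: 1/12 · (-1.56983e-08 − (-4.00000e-05)) = 3.33203e-06.
Running total after k=1: 0.000383745.
Order-2 term: −1/720 · (-2.04406e-10 − (-1.20000e-05)) = -1.66664e-08.
Running total after k=2: 0.000383729.
Order-3 term: 1/30240 · (-4.96819e-12 − (-6.72000e-06)) = 2.22222e-10.
Running total after k=3: 0.000383729.
Order-4 term: −1/1209600 · (-1.94070e-13 − (-6.04800e-06)) = -5.00000e-12.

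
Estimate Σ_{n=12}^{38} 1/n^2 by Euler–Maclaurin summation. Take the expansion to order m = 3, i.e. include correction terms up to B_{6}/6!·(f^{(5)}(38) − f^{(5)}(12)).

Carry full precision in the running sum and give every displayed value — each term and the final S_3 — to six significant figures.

S_3 ≈ 0.0609293

Integral: ∫_12^38 1/x^2 dx = 0.0570175.
½[f(12) + f(38)] = ½[0.00694444 + 0.000692521] = 0.00381848.
So far: 0.0608360.
k=1: B_{2}/(2)! × [f^{(1)}(38) − f^{(1)}(12)] = 1/12 × (-3.64485e-05 − (-0.00115741)) = 9.34132e-05.
Running total after k=1: 0.0609294.
k=2: B_{4}/(4)! × [f^{(3)}(38) − f^{(3)}(12)] = −1/720 × (-3.02896e-07 − (-9.64506e-05)) = -1.33539e-07.
Running total after k=2: 0.0609293.
k=3: B_{6}/(6)! × [f^{(5)}(38) − f^{(5)}(12)] = 1/30240 × (-6.29285e-09 − (-2.00939e-05)) = 6.64272e-10.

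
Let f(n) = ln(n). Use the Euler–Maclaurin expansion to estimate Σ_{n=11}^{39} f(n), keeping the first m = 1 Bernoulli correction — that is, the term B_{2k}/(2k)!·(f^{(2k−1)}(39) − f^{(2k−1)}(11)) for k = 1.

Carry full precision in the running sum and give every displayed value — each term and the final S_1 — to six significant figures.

Integral: ∫_11^39 ln(x) dx = 88.5021.
Boundary: ½(f(11) + f(39)) = ½(2.39790 + 3.66356) = 3.03073.
Running total after boundary: 91.5328.
Correction k=1: B_{2}/2! · (f^{(1)}(39) − f^{(1)}(11)) = 1/12 · (0.0256410 − 0.0909091) = -0.00543901.

S_1 ≈ 91.5273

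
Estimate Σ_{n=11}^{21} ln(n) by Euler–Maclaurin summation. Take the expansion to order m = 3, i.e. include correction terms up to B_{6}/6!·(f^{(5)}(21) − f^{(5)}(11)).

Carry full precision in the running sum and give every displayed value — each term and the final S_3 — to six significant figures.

The integral term ∫_11^21 ln(x) dx = 27.5581.
Endpoint term: (f(11) + f(21))/2 = (2.39790 + 3.04452)/2 = 2.72121.
Running total after boundary: 30.2793.
k=1: B_{2}/(2)! × [f^{(1)}(21) − f^{(1)}(11)] = 1/12 × (0.0476190 − 0.0909091) = -0.00360750.
Running total after k=1: 30.2757.
k=2: B_{4}/(4)! × [f^{(3)}(21) − f^{(3)}(11)] = −1/720 × (0.000215959 − 0.00150263) = 1.78704e-06.
Running total after k=2: 30.2757.
k=3: B_{6}/(6)! × [f^{(5)}(21) − f^{(5)}(11)] = 1/30240 × (5.87645e-06 − 0.000149021) = -4.73362e-09.

S_3 ≈ 30.2757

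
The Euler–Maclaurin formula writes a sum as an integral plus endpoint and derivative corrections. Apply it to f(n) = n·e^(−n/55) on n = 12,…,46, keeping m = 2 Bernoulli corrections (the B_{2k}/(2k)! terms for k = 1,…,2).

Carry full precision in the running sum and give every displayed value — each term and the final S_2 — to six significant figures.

Integral: ∫_12^46 x·e^(−x/55) dx = 555.775.
½[f(12) + f(46)] = ½[9.64775 + 19.9310] = 14.7894.
Running total after boundary: 570.565.
Order-1 term: 1/12 · (0.0709009 − 0.628566) = -0.0464721.
Partial sum through k=1: 570.518.
Order-2 term: −1/720 · (0.000309907 − 0.000739347) = 5.96445e-07.

S_2 ≈ 570.518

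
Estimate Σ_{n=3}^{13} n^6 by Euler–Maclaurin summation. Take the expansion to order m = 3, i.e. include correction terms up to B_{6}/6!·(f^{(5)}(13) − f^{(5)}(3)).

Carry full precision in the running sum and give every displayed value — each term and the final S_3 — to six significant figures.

The integral term ∫_3^13 x^6 dx = 8.96376e+06.
Endpoint term: (f(3) + f(13))/2 = (729.000 + 4.82681e+06)/2 = 2.41377e+06.
So far: 1.13775e+07.
Correction k=1: B_{2}/2! · (f^{(1)}(13) − f^{(1)}(3)) = 1/12 · (2.22776e+06 − 1458.00) = 185525.
After k=1: 1.15631e+07.
Correction k=2: B_{4}/4! · (f^{(3)}(13) − f^{(3)}(3)) = −1/720 · (263640 − 3240.00) = -361.667.
After k=2: 1.15627e+07.
Correction k=3: B_{6}/6! · (f^{(5)}(13) − f^{(5)}(3)) = 1/30240 · (9360.00 − 2160.00) = 0.238095.

S_3 ≈ 1.15627e+07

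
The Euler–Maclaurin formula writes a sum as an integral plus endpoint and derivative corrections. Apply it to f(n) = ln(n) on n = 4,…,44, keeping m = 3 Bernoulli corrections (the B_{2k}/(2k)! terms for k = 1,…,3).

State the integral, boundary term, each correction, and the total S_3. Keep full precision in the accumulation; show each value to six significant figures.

S_3 ≈ 123.526

Integral: ∫_4^44 ln(x) dx = 120.959.
Endpoint term: (f(4) + f(44))/2 = (1.38629 + 3.78419)/2 = 2.58524.
Running total after boundary: 123.544.
k=1: B_{2}/(2)! × [f^{(1)}(44) − f^{(1)}(4)] = 1/12 × (0.0227273 − 0.250000) = -0.0189394.
Partial sum through k=1: 123.525.
k=2: B_{4}/(4)! × [f^{(3)}(44) − f^{(3)}(4)] = −1/720 × (2.34786e-05 − 0.0312500) = 4.33702e-05.
Partial sum through k=2: 123.526.
k=3: B_{6}/(6)! × [f^{(5)}(44) − f^{(5)}(4)] = 1/30240 × (1.45528e-07 − 0.0234375) = -7.75045e-07.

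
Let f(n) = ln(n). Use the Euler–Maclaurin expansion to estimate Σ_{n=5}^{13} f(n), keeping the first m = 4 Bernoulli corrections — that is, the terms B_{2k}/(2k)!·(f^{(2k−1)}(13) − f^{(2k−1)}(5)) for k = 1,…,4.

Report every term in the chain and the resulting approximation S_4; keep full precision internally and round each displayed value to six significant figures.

The integral term ∫_5^13 ln(x) dx = 17.2972.
Endpoint term: (f(5) + f(13))/2 = (1.60944 + 2.56495)/2 = 2.08719.
Integral + boundary = 19.3843.
Order-1 term: 1/12 · (0.0769231 − 0.200000) = -0.0102564.
Running total after k=1: 19.3741.
Order-2 term: −1/720 · (0.000910332 − 0.0160000) = 2.09579e-05.
Running total after k=2: 19.3741.
Order-3 term: 1/30240 · (6.46390e-05 − 0.00768000) = -2.51831e-07.
Running total after k=3: 19.3741.
Order-4 term: −1/1209600 · (1.14744e-05 − 0.00921600) = 7.60956e-09.

S_4 ≈ 19.3741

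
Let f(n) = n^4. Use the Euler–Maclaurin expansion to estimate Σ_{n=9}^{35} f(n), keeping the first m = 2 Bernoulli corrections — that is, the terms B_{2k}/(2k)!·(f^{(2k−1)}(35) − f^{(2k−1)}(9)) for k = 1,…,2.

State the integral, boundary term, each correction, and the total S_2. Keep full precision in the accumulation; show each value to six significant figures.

The integral term ∫_9^35 x^4 dx = 1.04926e+07.
Endpoint term: (f(9) + f(35))/2 = (6561.00 + 1.50062e+06)/2 = 753593.
So far: 1.12462e+07.
Order-1 term: 1/12 · (171500 − 2916.00) = 14048.7.
After k=1: 1.12602e+07.
Order-2 term: −1/720 · (840.000 − 216.000) = -0.866667.

S_2 ≈ 1.12602e+07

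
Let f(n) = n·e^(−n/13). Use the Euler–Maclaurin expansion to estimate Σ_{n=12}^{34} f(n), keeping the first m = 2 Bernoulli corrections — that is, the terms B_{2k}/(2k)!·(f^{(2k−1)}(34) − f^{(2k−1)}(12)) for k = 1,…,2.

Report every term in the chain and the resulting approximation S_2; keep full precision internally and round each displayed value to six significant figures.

Integral: ∫_12^34 x·e^(−x/13) dx = 84.4325.
Boundary: ½(f(12) + f(34)) = ½(4.76754 + 2.48675) = 3.62714.
Running total after boundary: 88.0596.
Order-1 term: 1/12 · (-0.118149 − 0.0305611) = -0.0123925.
Partial sum through k=1: 88.0472.
Order-2 term: −1/720 · (0.000166453 − 0.00488255) = 6.55013e-06.

S_2 ≈ 88.0472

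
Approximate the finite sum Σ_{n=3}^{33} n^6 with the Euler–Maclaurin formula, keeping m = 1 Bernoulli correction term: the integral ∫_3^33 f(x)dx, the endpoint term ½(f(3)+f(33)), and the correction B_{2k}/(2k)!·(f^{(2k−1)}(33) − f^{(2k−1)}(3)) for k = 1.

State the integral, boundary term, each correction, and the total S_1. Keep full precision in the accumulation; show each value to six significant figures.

S_1 ≈ 6.75365e+09

∫_3^33 x^6 dx evaluates to 6.08835e+09.
½[f(3) + f(33)] = ½[729.000 + 1.29147e+09] = 6.45734e+08.
Integral + boundary = 6.73408e+09.
Order-1 term: 1/12 · (2.34812e+08 − 1458.00) = 1.95676e+07.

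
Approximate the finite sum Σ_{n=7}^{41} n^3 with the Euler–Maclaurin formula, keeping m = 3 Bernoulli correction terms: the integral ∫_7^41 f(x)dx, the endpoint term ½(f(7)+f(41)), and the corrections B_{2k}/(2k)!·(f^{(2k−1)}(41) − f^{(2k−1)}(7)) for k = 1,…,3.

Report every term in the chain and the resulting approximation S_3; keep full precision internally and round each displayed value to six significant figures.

The integral term ∫_7^41 x^3 dx = 705840.
Boundary: ½(f(7) + f(41)) = ½(343.000 + 68921.0) = 34632.0.
So far: 740472.
Order-1 term: 1/12 · (5043.00 − 147.000) = 408.000.
Partial sum through k=1: 740880.
Order-2 term: −1/720 · (6.00000 − 6.00000) = 0.00000.
Partial sum through k=2: 740880.
Order-3 term: 1/30240 · (0.00000 − 0.00000) = 0.00000.

S_3 ≈ 740880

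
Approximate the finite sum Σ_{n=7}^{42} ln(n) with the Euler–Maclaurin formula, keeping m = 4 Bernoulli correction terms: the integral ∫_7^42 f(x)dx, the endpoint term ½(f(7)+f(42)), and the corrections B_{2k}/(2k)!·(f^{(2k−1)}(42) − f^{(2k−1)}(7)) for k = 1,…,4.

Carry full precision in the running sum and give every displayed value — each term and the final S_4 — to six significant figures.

S_4 ≈ 111.193

The integral term ∫_7^42 ln(x) dx = 108.361.
Boundary: ½(f(7) + f(42)) = ½(1.94591 + 3.73767) = 2.84179.
Running total after boundary: 111.203.
Order-1 term: 1/12 · (0.0238095 − 0.142857) = -0.00992063.
Running total after k=1: 111.193.
Order-2 term: −1/720 · (2.69949e-05 − 0.00583090) = 8.06098e-06.
Running total after k=2: 111.193.
Order-3 term: 1/30240 · (1.83639e-07 − 0.00142798) = -4.72154e-08.
Running total after k=3: 111.193.
Order-4 term: −1/1209600 · (3.12311e-09 − 0.000874271) = 7.22775e-10.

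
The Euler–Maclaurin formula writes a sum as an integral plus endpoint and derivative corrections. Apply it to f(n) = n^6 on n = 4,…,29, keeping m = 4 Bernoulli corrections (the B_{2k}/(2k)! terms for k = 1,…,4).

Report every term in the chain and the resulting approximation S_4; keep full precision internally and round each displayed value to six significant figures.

S_4 ≈ 2.77193e+09

The integral term ∫_4^29 x^6 dx = 2.46427e+09.
Boundary: ½(f(4) + f(29)) = ½(4096.00 + 5.94823e+08) = 2.97414e+08.
So far: 2.76168e+09.
k=1: B_{2}/(2)! × [f^{(1)}(29) − f^{(1)}(4)] = 1/12 × (1.23067e+08 − 6144.00) = 1.02551e+07.
After k=1: 2.77193e+09.
k=2: B_{4}/(4)! × [f^{(3)}(29) − f^{(3)}(4)] = −1/720 × (2.92668e+06 − 7680.00) = -4054.17.
After k=2: 2.77193e+09.
k=3: B_{6}/(6)! × [f^{(5)}(29) − f^{(5)}(4)] = 1/30240 × (20880.0 − 2880.00) = 0.595238.
After k=3: 2.77193e+09.
k=4: B_{8}/(8)! × [f^{(7)}(29) − f^{(7)}(4)] = −1/1209600 × (0.00000 − 0.00000) = 0.00000.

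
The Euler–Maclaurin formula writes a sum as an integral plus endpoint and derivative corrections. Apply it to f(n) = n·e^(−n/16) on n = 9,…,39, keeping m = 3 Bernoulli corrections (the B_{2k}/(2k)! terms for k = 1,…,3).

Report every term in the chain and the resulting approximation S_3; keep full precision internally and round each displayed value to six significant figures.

S_3 ≈ 155.256

Integral: ∫_9^39 x·e^(−x/16) dx = 151.020.
Endpoint term: (f(9) + f(39))/2 = (5.12805 + 3.40778)/2 = 4.26791.
Running total after boundary: 155.288.
Order-1 term: 1/12 · (-0.125607 − 0.249280) = -0.0312406.
Running total after k=1: 155.256.
Order-2 term: −1/720 · (0.000191995 − 0.00542518) = 7.26831e-06.
Running total after k=2: 155.256.
Order-3 term: 1/30240 · (3.41658e-06 − 3.85805e-05) = -1.16283e-09.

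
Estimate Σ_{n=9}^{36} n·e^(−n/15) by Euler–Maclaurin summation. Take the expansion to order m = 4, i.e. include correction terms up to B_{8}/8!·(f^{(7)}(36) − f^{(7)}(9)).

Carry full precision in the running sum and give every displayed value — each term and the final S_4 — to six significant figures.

S_4 ≈ 132.247

Integral: ∫_9^36 x·e^(−x/15) dx = 128.173.
Boundary: ½(f(9) + f(36)) = ½(4.93930 + 3.26585) = 4.10258.
So far: 132.276.
Correction k=1: B_{2}/2! · (f^{(1)}(36) − f^{(1)}(9)) = 1/12 · (-0.127005 − 0.219525) = -0.0288775.
Partial sum through k=1: 132.247.
Correction k=2: B_{4}/4! · (f^{(3)}(36) − f^{(3)}(9)) = −1/720 · (0.000241915 − 0.00585399) = 7.79455e-06.
Partial sum through k=2: 132.247.
Correction k=3: B_{6}/6! · (f^{(5)}(36) − f^{(5)}(9)) = 1/30240 · (4.65909e-06 − 4.76992e-05) = -1.42328e-09.
Partial sum through k=3: 132.247.
Correction k=4: B_{8}/8! · (f^{(7)}(36) − f^{(7)}(9)) = −1/1209600 · (3.66356e-08 − 3.08358e-07) = 2.24639e-13.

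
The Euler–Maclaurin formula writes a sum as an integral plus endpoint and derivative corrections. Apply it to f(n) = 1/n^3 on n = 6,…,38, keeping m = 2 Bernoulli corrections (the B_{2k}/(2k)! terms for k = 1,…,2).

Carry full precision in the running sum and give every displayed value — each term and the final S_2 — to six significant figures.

The integral term ∫_6^38 1/x^3 dx = 0.0135426.
Endpoint term: (f(6) + f(38))/2 = (0.00462963 + 1.82242e-05)/2 = 0.00232393.
Integral + boundary = 0.0158666.
Correction k=1: B_{2}/2! · (f^{(1)}(38) − f^{(1)}(6)) = 1/12 · (-1.43876e-06 − (-0.00231481)) = 0.000192781.
Running total after k=1: 0.0160593.
Correction k=2: B_{4}/4! · (f^{(3)}(38) − f^{(3)}(6)) = −1/720 · (-1.99274e-08 − (-0.00128601)) = -1.78609e-06.

S_2 ≈ 0.0160576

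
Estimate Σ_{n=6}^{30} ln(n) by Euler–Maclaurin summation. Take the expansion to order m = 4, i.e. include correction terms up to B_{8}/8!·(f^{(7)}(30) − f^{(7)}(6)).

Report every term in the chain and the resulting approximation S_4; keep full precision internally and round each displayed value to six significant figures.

Integral: ∫_6^30 ln(x) dx = 67.2854.
½[f(6) + f(30)] = ½[1.79176 + 3.40120] = 2.59648.
Integral + boundary = 69.8818.
Correction k=1: B_{2}/2! · (f^{(1)}(30) − f^{(1)}(6)) = 1/12 · (0.0333333 − 0.166667) = -0.0111111.
Running total after k=1: 69.8707.
Correction k=2: B_{4}/4! · (f^{(3)}(30) − f^{(3)}(6)) = −1/720 · (7.40741e-05 − 0.00925926) = 1.27572e-05.
Running total after k=2: 69.8707.
Correction k=3: B_{6}/6! · (f^{(5)}(30) − f^{(5)}(6)) = 1/30240 · (9.87654e-07 − 0.00308642) = -1.02031e-07.
Running total after k=3: 69.8707.
Correction k=4: B_{8}/8! · (f^{(7)}(30) − f^{(7)}(6)) = −1/1209600 · (3.29218e-08 − 0.00257202) = 2.12631e-09.

S_4 ≈ 69.8707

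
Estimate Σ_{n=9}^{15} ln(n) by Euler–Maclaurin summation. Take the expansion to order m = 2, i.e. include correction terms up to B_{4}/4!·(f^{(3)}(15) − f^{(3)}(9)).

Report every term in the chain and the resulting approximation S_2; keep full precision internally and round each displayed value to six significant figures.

S_2 ≈ 17.2947

∫_9^15 ln(x) dx evaluates to 14.8457.
Endpoint term: (f(9) + f(15))/2 = (2.19722 + 2.70805)/2 = 2.45264.
Integral + boundary = 17.2984.
k=1: B_{2}/(2)! × [f^{(1)}(15) − f^{(1)}(9)] = 1/12 × (0.0666667 − 0.111111) = -0.00370370.
Running total after k=1: 17.2947.
k=2: B_{4}/(4)! × [f^{(3)}(15) − f^{(3)}(9)] = −1/720 × (0.000592593 − 0.00274348) = 2.98735e-06.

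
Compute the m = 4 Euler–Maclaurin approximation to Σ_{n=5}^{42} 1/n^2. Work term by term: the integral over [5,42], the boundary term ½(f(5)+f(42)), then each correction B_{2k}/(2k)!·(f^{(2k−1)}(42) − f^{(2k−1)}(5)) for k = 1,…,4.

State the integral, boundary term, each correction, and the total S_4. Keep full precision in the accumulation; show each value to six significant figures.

S_4 ≈ 0.197795

∫_5^42 1/x^2 dx evaluates to 0.176190.
Boundary: ½(f(5) + f(42)) = ½(0.0400000 + 0.000566893) = 0.0202834.
So far: 0.196474.
Order-1 term: 1/12 · (-2.69949e-05 − (-0.0160000)) = 0.00133108.
Running total after k=1: 0.197805.
Order-2 term: −1/720 · (-1.83639e-07 − (-0.00768000)) = -1.06664e-05.
Running total after k=2: 0.197794.
Order-3 term: 1/30240 · (-3.12311e-09 − (-0.00921600)) = 3.04762e-07.
Running total after k=3: 0.197795.
Order-4 term: −1/1209600 · (-9.91464e-11 − (-0.0206438)) = -1.70667e-08.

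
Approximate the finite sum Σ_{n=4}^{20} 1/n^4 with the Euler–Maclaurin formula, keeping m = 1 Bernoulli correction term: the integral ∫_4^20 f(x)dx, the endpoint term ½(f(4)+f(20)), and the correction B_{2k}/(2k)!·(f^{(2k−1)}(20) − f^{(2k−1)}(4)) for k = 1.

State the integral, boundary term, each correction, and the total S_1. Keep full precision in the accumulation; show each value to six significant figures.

S_1 ≈ 0.00744833

The integral term ∫_4^20 1/x^4 dx = 0.00516667.
Endpoint term: (f(4) + f(20))/2 = (0.00390625 + 6.25000e-06)/2 = 0.00195625.
Integral + boundary = 0.00712292.
Correction k=1: B_{2}/2! · (f^{(1)}(20) − f^{(1)}(4)) = 1/12 · (-1.25000e-06 − (-0.00390625)) = 0.000325417.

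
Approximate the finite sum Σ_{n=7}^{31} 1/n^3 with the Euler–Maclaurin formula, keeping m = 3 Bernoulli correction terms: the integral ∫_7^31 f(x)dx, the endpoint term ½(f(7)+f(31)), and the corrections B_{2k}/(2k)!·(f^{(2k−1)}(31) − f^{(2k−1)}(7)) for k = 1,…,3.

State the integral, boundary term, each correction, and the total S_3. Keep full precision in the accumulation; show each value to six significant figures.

∫_7^31 1/x^3 dx evaluates to 0.00968379.
Endpoint term: (f(7) + f(31))/2 = (0.00291545 + 3.35672e-05)/2 = 0.00147451.
Running total after boundary: 0.0111583.
k=1: B_{2}/(2)! × [f^{(1)}(31) − f^{(1)}(7)] = 1/12 × (-3.24844e-06 − (-0.00124948)) = 0.000103853.
After k=1: 0.0112622.
k=2: B_{4}/(4)! × [f^{(3)}(31) − f^{(3)}(7)] = −1/720 × (-6.76054e-08 − (-0.000509992)) = -7.08228e-07.
After k=2: 0.0112614.
k=3: B_{6}/(6)! × [f^{(5)}(31) − f^{(5)}(7)] = 1/30240 × (-2.95466e-09 − (-0.000437136)) = 1.44554e-08.

S_3 ≈ 0.0112615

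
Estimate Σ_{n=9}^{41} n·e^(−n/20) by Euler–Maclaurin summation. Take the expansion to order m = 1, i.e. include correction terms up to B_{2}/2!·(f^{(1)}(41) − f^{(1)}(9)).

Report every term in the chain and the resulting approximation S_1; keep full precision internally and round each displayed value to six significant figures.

S_1 ≈ 218.236

∫_9^41 x·e^(−x/20) dx evaluates to 212.768.
½[f(9) + f(41)] = ½[5.73865 + 5.27813] = 5.50839.
Running total after boundary: 218.276.
k=1: B_{2}/(2)! × [f^{(1)}(41) − f^{(1)}(9)] = 1/12 × (-0.135172 − 0.350695) = -0.0404889.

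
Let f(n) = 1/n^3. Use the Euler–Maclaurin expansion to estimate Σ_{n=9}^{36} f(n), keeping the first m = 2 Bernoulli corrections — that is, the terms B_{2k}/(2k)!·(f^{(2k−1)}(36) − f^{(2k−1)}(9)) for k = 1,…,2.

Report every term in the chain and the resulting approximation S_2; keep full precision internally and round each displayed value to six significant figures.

S_2 ≈ 0.00652142

∫_9^36 1/x^3 dx evaluates to 0.00578704.
Boundary: ½(f(9) + f(36)) = ½(0.00137174 + 2.14335e-05) = 0.000696588.
Integral + boundary = 0.00648362.
Order-1 term: 1/12 · (-1.78612e-06 − (-0.000457247)) = 3.79551e-05.
Running total after k=1: 0.00652158.
Order-2 term: −1/720 · (-2.75636e-08 − (-0.000112901)) = -1.56768e-07.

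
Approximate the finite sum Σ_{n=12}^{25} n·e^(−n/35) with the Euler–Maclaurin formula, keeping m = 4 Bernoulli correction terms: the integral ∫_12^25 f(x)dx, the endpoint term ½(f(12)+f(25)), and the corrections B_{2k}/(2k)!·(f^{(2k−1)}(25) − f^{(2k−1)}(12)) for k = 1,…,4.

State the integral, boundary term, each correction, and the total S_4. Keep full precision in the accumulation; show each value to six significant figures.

S_4 ≈ 149.835

∫_12^25 x·e^(−x/35) dx evaluates to 139.484.
Endpoint term: (f(12) + f(25))/2 = (8.51688 + 12.2385)/2 = 10.3777.
Running total after boundary: 149.862.
Correction k=1: B_{2}/2! · (f^{(1)}(25) − f^{(1)}(12)) = 1/12 · (0.139869 − 0.466400) = -0.0272109.
Running total after k=1: 149.835.
Correction k=2: B_{4}/4! · (f^{(3)}(25) − f^{(3)}(12)) = −1/720 · (0.000913431 − 0.00153949) = 8.69532e-07.
Running total after k=2: 149.835.
Correction k=3: B_{6}/6! · (f^{(5)}(25) − f^{(5)}(12)) = 1/30240 · (1.39811e-06 − 2.20265e-06) = -2.66054e-11.
Running total after k=3: 149.835.
Correction k=4: B_{8}/8! · (f^{(7)}(25) − f^{(7)}(12)) = −1/1209600 · (1.67393e-09 − 2.57027e-09) = 7.41025e-16.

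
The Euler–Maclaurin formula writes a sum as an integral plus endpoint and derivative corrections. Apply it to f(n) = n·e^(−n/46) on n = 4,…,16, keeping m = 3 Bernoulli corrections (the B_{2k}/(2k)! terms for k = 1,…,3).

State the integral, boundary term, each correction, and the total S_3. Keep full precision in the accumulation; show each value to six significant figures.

S_3 ≈ 101.757

The integral term ∫_4^16 x·e^(−x/46) dx = 94.3047.
Endpoint term: (f(4) + f(16))/2 = (3.66687 + 11.2995)/2 = 7.48321.
Integral + boundary = 101.788.
k=1: B_{2}/(2)! × [f^{(1)}(16) − f^{(1)}(4)] = 1/12 × (0.460579 − 0.837002) = -0.0313686.
Partial sum through k=1: 101.757.
k=2: B_{4}/(4)! × [f^{(3)}(16) − f^{(3)}(4)] = −1/720 × (0.000885171 − 0.00126202) = 5.23402e-07.
Partial sum through k=2: 101.757.
k=3: B_{6}/(6)! × [f^{(5)}(16) − f^{(5)}(4)] = 1/30240 × (7.33780e-07 − 1.00590e-06) = -8.99867e-12.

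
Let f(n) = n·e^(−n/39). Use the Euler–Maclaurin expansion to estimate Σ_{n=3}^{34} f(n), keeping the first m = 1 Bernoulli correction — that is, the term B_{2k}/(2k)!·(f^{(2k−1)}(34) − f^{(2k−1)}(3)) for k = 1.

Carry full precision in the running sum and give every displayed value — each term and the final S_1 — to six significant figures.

S_1 ≈ 334.540

Integral: ∫_3^34 x·e^(−x/39) dx = 326.108.
Endpoint term: (f(3) + f(34))/2 = (2.77788 + 14.2188)/2 = 8.49835.
Integral + boundary = 334.606.
k=1: B_{2}/(2)! × [f^{(1)}(34) − f^{(1)}(3)] = 1/12 × (0.0536154 − 0.854733) = -0.0667598.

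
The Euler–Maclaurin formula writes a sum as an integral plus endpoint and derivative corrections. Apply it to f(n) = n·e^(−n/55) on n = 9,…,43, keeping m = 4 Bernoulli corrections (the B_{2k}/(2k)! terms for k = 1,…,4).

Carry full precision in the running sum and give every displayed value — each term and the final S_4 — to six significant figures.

S_4 ≈ 535.946

Integral: ∫_9^43 x·e^(−x/55) dx = 522.338.
Boundary: ½(f(9) + f(43)) = ½(7.64146 + 19.6757) = 13.6586.
Running total after boundary: 535.997.
k=1: B_{2}/(2)! × [f^{(1)}(43) − f^{(1)}(9)] = 1/12 × (0.0998342 − 0.710115) = -0.0508567.
Partial sum through k=1: 535.946.
k=2: B_{4}/(4)! × [f^{(3)}(43) − f^{(3)}(9)] = −1/720 × (0.000335531 − 0.000796105) = 6.39686e-07.
Partial sum through k=2: 535.946.
k=3: B_{6}/(6)! × [f^{(5)}(43) − f^{(5)}(9)] = 1/30240 × (2.10928e-07 − 4.48747e-07) = -7.86438e-12.
Partial sum through k=3: 535.946.
k=4: B_{8}/(8)! × [f^{(7)}(43) − f^{(7)}(9)] = −1/1209600 × (1.02789e-10 − 2.09692e-10) = 8.83789e-17.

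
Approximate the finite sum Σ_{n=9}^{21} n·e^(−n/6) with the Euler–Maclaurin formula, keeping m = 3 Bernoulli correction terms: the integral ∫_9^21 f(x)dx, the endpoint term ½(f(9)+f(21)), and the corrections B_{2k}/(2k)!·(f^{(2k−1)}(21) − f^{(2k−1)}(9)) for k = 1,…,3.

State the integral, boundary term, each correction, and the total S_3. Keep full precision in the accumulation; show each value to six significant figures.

The integral term ∫_9^21 x·e^(−x/6) dx = 15.1897.
½[f(9) + f(21)] = ½[2.00817 + 0.634145] = 1.32116.
Integral + boundary = 16.5109.
k=1: B_{2}/(2)! × [f^{(1)}(21) − f^{(1)}(9)] = 1/12 × (-0.0754935 − (-0.111565)) = 0.00300597.
Partial sum through k=1: 16.5139.
k=2: B_{4}/(4)! × [f^{(3)}(21) − f^{(3)}(9)] = −1/720 × (-0.000419408 − 0.00929709) = 1.34951e-05.
Partial sum through k=2: 16.5139.
k=3: B_{6}/(6)! × [f^{(5)}(21) − f^{(5)}(9)] = 1/30240 × (3.49507e-05 − 0.000602589) = -1.87711e-08.

S_3 ≈ 16.5139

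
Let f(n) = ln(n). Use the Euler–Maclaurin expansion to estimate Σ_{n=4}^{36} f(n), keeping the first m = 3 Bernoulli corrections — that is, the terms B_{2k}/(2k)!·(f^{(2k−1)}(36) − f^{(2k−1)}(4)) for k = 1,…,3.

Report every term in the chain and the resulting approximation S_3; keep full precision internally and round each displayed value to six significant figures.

S_3 ≈ 93.9279

The integral term ∫_4^36 ln(x) dx = 91.4615.
½[f(4) + f(36)] = ½[1.38629 + 3.58352] = 2.48491.
Running total after boundary: 93.9464.
Correction k=1: B_{2}/2! · (f^{(1)}(36) − f^{(1)}(4)) = 1/12 · (0.0277778 − 0.250000) = -0.0185185.
Running total after k=1: 93.9279.
Correction k=2: B_{4}/4! · (f^{(3)}(36) − f^{(3)}(4)) = −1/720 · (4.28669e-05 − 0.0312500) = 4.33432e-05.
Running total after k=2: 93.9279.
Correction k=3: B_{6}/6! · (f^{(5)}(36) − f^{(5)}(4)) = 1/30240 · (3.96916e-07 − 0.0234375) = -7.75036e-07.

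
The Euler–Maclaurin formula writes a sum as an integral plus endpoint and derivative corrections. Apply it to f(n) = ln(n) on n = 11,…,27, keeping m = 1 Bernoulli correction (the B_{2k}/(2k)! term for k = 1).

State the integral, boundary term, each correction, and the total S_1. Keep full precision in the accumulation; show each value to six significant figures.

Integral: ∫_11^27 ln(x) dx = 46.6107.
½[f(11) + f(27)] = ½[2.39790 + 3.29584] = 2.84687.
Integral + boundary = 49.4576.
Correction k=1: B_{2}/2! · (f^{(1)}(27) − f^{(1)}(11)) = 1/12 · (0.0370370 − 0.0909091) = -0.00448934.

S_1 ≈ 49.4531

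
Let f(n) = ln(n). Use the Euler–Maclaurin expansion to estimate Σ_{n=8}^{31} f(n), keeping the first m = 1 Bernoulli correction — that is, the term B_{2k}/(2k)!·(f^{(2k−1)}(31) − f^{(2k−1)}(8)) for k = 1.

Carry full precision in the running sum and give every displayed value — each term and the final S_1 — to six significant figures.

The integral term ∫_8^31 ln(x) dx = 66.8181.
½[f(8) + f(31)] = ½[2.07944 + 3.43399] = 2.75671.
So far: 69.5748.
Order-1 term: 1/12 · (0.0322581 − 0.125000) = -0.00772849.

S_1 ≈ 69.5671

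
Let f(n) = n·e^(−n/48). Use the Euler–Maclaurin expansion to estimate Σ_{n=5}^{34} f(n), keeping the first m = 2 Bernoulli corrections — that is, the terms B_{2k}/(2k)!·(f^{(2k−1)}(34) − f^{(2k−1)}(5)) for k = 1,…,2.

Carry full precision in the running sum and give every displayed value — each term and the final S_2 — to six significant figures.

S_2 ≈ 364.565

The integral term ∫_5^34 x·e^(−x/48) dx = 353.996.
Endpoint term: (f(5) + f(34))/2 = (4.50538 + 16.7438)/2 = 10.6246.
Integral + boundary = 364.620.
Correction k=1: B_{2}/2! · (f^{(1)}(34) − f^{(1)}(5)) = 1/12 · (0.143635 − 0.807213) = -0.0552981.
Running total after k=1: 364.565.
Correction k=2: B_{4}/4! · (f^{(3)}(34) − f^{(3)}(5)) = −1/720 · (0.000489828 − 0.00113254) = 8.92650e-07.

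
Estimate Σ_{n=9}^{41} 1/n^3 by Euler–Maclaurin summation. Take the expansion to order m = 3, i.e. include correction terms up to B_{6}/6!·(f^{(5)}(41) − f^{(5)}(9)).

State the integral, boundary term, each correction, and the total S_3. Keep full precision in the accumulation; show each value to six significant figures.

∫_9^41 1/x^3 dx evaluates to 0.00587540.
Boundary: ½(f(9) + f(41)) = ½(0.00137174 + 1.45094e-05) = 0.000693126.
Integral + boundary = 0.00656852.
Correction k=1: B_{2}/2! · (f^{(1)}(41) − f^{(1)}(9)) = 1/12 · (-1.06166e-06 − (-0.000457247)) = 3.80155e-05.
Running total after k=1: 0.00660654.
Correction k=2: B_{4}/4! · (f^{(3)}(41) − f^{(3)}(9)) = −1/720 · (-1.26313e-08 − (-0.000112901)) = -1.56789e-07.
Running total after k=2: 0.00660638.
Correction k=3: B_{6}/6! · (f^{(5)}(41) − f^{(5)}(9)) = 1/30240 · (-3.15595e-10 − (-5.85410e-05)) = 1.93587e-09.

S_3 ≈ 0.00660638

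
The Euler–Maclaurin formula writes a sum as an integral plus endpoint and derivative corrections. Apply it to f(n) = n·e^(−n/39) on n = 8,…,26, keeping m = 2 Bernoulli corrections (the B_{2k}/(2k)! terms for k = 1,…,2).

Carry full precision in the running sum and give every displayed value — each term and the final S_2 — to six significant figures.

The integral term ∫_8^26 x·e^(−x/39) dx = 191.545.
Endpoint term: (f(8) + f(26))/2 = (6.51634 + 13.3488)/2 = 9.93259.
Running total after boundary: 201.477.
k=1: B_{2}/(2)! × [f^{(1)}(26) − f^{(1)}(8)] = 1/12 × (0.171139 − 0.647457) = -0.0396932.
Partial sum through k=1: 201.438.
k=2: B_{4}/(4)! × [f^{(3)}(26) − f^{(3)}(8)] = −1/720 × (0.000787622 − 0.00149674) = 9.84887e-07.

S_2 ≈ 201.438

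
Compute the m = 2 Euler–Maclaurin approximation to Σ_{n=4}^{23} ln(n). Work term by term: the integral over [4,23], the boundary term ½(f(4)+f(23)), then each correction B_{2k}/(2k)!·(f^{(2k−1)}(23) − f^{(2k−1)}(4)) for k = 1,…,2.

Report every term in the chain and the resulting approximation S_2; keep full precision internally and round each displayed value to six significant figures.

∫_4^23 ln(x) dx evaluates to 47.5712.
Endpoint term: (f(4) + f(23))/2 = (1.38629 + 3.13549)/2 = 2.26089.
Integral + boundary = 49.8321.
k=1: B_{2}/(2)! × [f^{(1)}(23) − f^{(1)}(4)] = 1/12 × (0.0434783 − 0.250000) = -0.0172101.
Partial sum through k=1: 49.8149.
k=2: B_{4}/(4)! × [f^{(3)}(23) − f^{(3)}(4)] = −1/720 × (0.000164379 − 0.0312500) = 4.31745e-05.

S_2 ≈ 49.8149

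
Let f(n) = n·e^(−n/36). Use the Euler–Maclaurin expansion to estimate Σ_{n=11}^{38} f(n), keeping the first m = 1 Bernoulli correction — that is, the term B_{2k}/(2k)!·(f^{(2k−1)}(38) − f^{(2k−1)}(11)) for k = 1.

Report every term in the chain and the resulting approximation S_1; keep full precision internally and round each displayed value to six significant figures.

S_1 ≈ 330.070

Integral: ∫_11^38 x·e^(−x/36) dx = 319.451.
Boundary: ½(f(11) + f(38)) = ½(8.10385 + 13.2240) = 10.6639.
Integral + boundary = 330.115.
Correction k=1: B_{2}/2! · (f^{(1)}(38) − f^{(1)}(11)) = 1/12 · (-0.0193333 − 0.511607) = -0.0442450.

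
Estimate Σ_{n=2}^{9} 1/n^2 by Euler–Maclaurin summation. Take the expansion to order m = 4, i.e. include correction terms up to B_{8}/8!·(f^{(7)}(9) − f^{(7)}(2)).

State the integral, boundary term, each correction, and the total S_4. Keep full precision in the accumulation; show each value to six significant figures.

Integral: ∫_2^9 1/x^2 dx = 0.388889.
½[f(2) + f(9)] = ½[0.250000 + 0.0123457] = 0.131173.
Running total after boundary: 0.520062.
k=1: B_{2}/(2)! × [f^{(1)}(9) − f^{(1)}(2)] = 1/12 × (-0.00274348 − (-0.250000)) = 0.0206047.
Running total after k=1: 0.540666.
k=2: B_{4}/(4)! × [f^{(3)}(9) − f^{(3)}(2)] = −1/720 × (-0.000406442 − (-0.750000)) = -0.00104110.
Running total after k=2: 0.539625.
k=3: B_{6}/(6)! × [f^{(5)}(9) − f^{(5)}(2)] = 1/30240 × (-0.000150534 − (-5.62500)) = 0.000186007.
Running total after k=3: 0.539811.
k=4: B_{8}/(8)! × [f^{(7)}(9) − f^{(7)}(2)] = −1/1209600 × (-0.000104073 − (-78.7500)) = -6.51041e-05.

S_4 ≈ 0.539746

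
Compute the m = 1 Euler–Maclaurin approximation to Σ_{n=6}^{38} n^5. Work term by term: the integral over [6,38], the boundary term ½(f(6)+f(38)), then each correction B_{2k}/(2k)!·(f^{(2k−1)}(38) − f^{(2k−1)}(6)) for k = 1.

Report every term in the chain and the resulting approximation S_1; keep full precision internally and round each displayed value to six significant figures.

The integral term ∫_6^38 x^5 dx = 5.01815e+08.
½[f(6) + f(38)] = ½[7776.00 + 7.92352e+07] = 3.96215e+07.
Running total after boundary: 5.41436e+08.
Order-1 term: 1/12 · (1.04257e+07 − 6480.00) = 868267.

S_1 ≈ 5.42305e+08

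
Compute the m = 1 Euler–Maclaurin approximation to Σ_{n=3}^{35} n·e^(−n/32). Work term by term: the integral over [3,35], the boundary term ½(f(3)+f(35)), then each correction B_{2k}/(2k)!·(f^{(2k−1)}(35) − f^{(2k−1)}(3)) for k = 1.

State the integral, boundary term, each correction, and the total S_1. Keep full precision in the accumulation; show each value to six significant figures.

Integral: ∫_3^35 x·e^(−x/32) dx = 301.622.
Boundary: ½(f(3) + f(35)) = ½(2.73153 + 11.7235) = 7.22753.
Integral + boundary = 308.849.
k=1: B_{2}/(2)! × [f^{(1)}(35) − f^{(1)}(3)] = 1/12 × (-0.0314023 − 0.825150) = -0.0713794.

S_1 ≈ 308.778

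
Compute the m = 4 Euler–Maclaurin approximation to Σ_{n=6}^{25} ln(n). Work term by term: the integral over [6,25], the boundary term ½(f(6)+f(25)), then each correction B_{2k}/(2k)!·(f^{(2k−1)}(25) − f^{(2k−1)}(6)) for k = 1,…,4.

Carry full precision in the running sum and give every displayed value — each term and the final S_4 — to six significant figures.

S_4 ≈ 53.2161

The integral term ∫_6^25 ln(x) dx = 50.7213.
½[f(6) + f(25)] = ½[1.79176 + 3.21888] = 2.50532.
So far: 53.2267.
k=1: B_{2}/(2)! × [f^{(1)}(25) − f^{(1)}(6)] = 1/12 × (0.0400000 − 0.166667) = -0.0105556.
Running total after k=1: 53.2161.
k=2: B_{4}/(4)! × [f^{(3)}(25) − f^{(3)}(6)] = −1/720 × (0.000128000 − 0.00925926) = 1.26823e-05.
Running total after k=2: 53.2161.
k=3: B_{6}/(6)! × [f^{(5)}(25) − f^{(5)}(6)] = 1/30240 × (2.45760e-06 − 0.00308642) = -1.01983e-07.
Running total after k=3: 53.2161.
k=4: B_{8}/(8)! × [f^{(7)}(25) − f^{(7)}(6)] = −1/1209600 × (1.17965e-07 − 0.00257202) = 2.12624e-09.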